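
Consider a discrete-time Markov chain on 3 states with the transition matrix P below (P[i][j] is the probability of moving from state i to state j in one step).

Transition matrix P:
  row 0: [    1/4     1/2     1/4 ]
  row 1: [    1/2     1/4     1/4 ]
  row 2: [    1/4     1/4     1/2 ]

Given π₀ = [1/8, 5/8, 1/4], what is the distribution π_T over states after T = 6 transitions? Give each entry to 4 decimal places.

π = [0.3333, 0.3334, 0.3333]

t=0: π = [0.1250, 0.6250, 0.2500]
t=1: π = [0.4063, 0.2813, 0.3125]
t=2: π = [0.3203, 0.3516, 0.3281]
t=3: π = [0.3379, 0.3301, 0.3320]
t=4: π = [0.3325, 0.3345, 0.3330]
t=5: π = [0.3336, 0.3331, 0.3333]
t=6: π = [0.3333, 0.3334, 0.3333]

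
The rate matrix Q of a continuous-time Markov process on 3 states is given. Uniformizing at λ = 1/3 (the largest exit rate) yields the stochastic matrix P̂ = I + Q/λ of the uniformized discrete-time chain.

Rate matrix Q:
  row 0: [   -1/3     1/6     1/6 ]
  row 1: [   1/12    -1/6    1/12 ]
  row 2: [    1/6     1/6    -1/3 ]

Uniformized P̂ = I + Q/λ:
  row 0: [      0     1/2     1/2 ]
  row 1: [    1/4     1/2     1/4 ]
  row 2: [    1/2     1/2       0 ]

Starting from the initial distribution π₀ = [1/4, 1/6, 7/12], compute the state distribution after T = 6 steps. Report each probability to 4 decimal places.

π = [0.2474, 0.5000, 0.2526]

t=0: π = [0.2500, 0.1667, 0.5833]
t=1: π = [0.3333, 0.5000, 0.1667]
t=2: π = [0.2083, 0.5000, 0.2917]
t=3: π = [0.2708, 0.5000, 0.2292]
t=4: π = [0.2396, 0.5000, 0.2604]
t=5: π = [0.2552, 0.5000, 0.2448]
t=6: π = [0.2474, 0.5000, 0.2526]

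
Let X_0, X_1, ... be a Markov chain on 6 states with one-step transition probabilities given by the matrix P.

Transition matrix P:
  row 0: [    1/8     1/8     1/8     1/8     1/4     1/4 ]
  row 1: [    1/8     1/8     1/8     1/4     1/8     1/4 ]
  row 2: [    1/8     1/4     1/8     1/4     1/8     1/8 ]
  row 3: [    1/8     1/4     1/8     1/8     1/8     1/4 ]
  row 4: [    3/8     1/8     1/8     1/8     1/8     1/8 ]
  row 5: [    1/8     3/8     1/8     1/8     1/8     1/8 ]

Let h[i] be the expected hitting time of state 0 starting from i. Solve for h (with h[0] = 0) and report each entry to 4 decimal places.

First-step conditioning: h[0] = 0; for i ≠ 0, h[i] = 1 + Σ_k P[i][k]·h[k].
  h[1] = 1 + 1/8·h[1] + 1/8·h[2] + 1/4·h[3] + 1/8·h[4] + 1/4·h[5]
  h[2] = 1 + 1/4·h[1] + 1/8·h[2] + 1/4·h[3] + 1/8·h[4] + 1/8·h[5]
  h[3] = 1 + 1/4·h[1] + 1/8·h[2] + 1/8·h[3] + 1/8·h[4] + 1/4·h[5]
  h[4] = 1 + 1/8·h[1] + 1/8·h[2] + 1/8·h[3] + 1/8·h[4] + 1/8·h[5]
  h[5] = 1 + 3/8·h[1] + 1/8·h[2] + 1/8·h[3] + 1/8·h[4] + 1/8·h[5]
Solving the 5×5 linear system over states ≠ 0 gives exactly h = [0, 32/5, 32/5, 32/5, 24/5, 32/5] (h[0] = 0 is the target).

h = [0.0000, 6.4000, 6.4000, 6.4000, 4.8000, 6.4000]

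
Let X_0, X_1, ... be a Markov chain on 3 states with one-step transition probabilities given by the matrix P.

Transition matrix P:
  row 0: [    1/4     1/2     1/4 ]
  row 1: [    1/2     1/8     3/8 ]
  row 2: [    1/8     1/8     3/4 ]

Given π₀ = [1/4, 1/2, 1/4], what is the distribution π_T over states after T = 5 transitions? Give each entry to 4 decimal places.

π = [0.2370, 0.2144, 0.5485]

t=0: π = [0.2500, 0.5000, 0.2500]
t=1: π = [0.3438, 0.2188, 0.4375]
t=2: π = [0.2500, 0.2539, 0.4961]
t=3: π = [0.2515, 0.2188, 0.5298]
t=4: π = [0.2385, 0.2193, 0.5422]
t=5: π = [0.2370, 0.2144, 0.5485]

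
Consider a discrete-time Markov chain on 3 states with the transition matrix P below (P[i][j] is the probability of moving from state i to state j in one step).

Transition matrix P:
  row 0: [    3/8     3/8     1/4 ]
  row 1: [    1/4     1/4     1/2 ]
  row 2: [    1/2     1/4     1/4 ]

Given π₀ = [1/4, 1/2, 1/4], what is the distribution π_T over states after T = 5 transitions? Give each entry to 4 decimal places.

t=0: π = [0.2500, 0.5000, 0.2500]
t=1: π = [0.3438, 0.2813, 0.3750]
t=2: π = [0.3867, 0.2930, 0.3203]
t=3: π = [0.3784, 0.2983, 0.3232]
t=4: π = [0.3781, 0.2973, 0.3246]
t=5: π = [0.3784, 0.2973, 0.3243]

π = [0.3784, 0.2973, 0.3243]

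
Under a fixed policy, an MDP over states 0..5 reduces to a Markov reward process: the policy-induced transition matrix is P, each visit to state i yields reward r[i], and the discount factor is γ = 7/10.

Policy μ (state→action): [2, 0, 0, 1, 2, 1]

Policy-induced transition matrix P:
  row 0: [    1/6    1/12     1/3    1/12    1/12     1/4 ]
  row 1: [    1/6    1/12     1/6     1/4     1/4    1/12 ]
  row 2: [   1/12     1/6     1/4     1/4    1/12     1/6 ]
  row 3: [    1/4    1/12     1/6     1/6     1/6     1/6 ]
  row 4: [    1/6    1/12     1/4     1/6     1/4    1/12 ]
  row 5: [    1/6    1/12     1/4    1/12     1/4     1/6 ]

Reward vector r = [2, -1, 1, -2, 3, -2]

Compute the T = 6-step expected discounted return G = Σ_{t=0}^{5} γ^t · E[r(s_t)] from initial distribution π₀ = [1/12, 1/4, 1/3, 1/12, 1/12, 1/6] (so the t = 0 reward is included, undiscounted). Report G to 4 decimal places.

G = 0.5699

t=0: π = [0.0833, 0.2500, 0.3333, 0.0833, 0.0833, 0.1667], E[r] = 0.0000, γ^t·E[r] = 0.000000, running G = 0.000000
t=1: π = [0.1458, 0.1111, 0.2292, 0.1944, 0.1736, 0.1458], E[r] = 0.2500, γ^t·E[r] = 0.175000, running G = 0.175000
t=2: π = [0.1638, 0.1024, 0.2367, 0.1707, 0.1713, 0.1551], E[r] = 0.3241, γ^t·E[r] = 0.158796, running G = 0.333796
t=3: π = [0.1612, 0.1031, 0.2409, 0.1684, 0.1690, 0.1575], E[r] = 0.3155, γ^t·E[r] = 0.108230, running G = 0.442026
t=4: π = [0.1606, 0.1034, 0.2408, 0.1688, 0.1690, 0.1574], E[r] = 0.3131, γ^t·E[r] = 0.075186, running G = 0.517212
t=5: π = [0.1607, 0.1034, 0.2407, 0.1688, 0.1690, 0.1574], E[r] = 0.3133, γ^t·E[r] = 0.052659, running G = 0.569870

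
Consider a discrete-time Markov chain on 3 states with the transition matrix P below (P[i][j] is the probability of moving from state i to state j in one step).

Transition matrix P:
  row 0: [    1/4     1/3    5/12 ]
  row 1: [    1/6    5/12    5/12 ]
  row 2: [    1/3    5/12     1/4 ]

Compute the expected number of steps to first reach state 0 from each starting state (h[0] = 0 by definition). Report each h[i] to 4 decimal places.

h = [0.0000, 4.4211, 3.7895]

First-step conditioning: h[0] = 0; for i ≠ 0, h[i] = 1 + Σ_k P[i][k]·h[k].
  h[1] = 1 + 5/12·h[1] + 5/12·h[2]
  h[2] = 1 + 5/12·h[1] + 1/4·h[2]
Solving the 2×2 linear system over states ≠ 0 gives exactly h = [0, 84/19, 72/19] (h[0] = 0 is the target).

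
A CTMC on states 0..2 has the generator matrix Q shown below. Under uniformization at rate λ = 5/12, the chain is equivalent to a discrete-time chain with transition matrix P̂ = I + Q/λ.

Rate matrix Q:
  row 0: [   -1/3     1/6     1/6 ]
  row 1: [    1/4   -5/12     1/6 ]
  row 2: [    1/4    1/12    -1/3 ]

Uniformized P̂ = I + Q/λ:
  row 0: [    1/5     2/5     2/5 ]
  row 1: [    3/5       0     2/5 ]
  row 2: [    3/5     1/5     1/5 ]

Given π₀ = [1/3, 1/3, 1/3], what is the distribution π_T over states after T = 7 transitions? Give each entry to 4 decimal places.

t=0: π = [0.3333, 0.3333, 0.3333]
t=1: π = [0.4667, 0.2000, 0.3333]
t=2: π = [0.4133, 0.2533, 0.3333]
t=3: π = [0.4347, 0.2320, 0.3333]
t=4: π = [0.4261, 0.2405, 0.3333]
t=5: π = [0.4295, 0.2371, 0.3333]
t=6: π = [0.4282, 0.2385, 0.3333]
t=7: π = [0.4287, 0.2379, 0.3333]

π = [0.4287, 0.2379, 0.3333]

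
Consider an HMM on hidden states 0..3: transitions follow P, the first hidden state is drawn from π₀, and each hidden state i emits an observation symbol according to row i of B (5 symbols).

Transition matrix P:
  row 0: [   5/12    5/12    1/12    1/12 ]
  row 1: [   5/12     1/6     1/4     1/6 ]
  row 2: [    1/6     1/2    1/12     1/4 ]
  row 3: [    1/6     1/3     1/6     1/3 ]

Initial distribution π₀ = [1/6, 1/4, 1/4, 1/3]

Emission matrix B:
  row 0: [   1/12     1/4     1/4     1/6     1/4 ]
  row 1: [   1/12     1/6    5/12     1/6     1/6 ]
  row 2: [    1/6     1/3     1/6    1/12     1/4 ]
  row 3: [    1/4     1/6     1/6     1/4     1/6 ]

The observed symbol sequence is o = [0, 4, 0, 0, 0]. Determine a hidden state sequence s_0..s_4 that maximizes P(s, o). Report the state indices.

t=0: δ = [1.389e-02, 2.083e-02, 4.167e-02, 8.333e-02]  (obs o_0=0)
t=1: δ = [3.472e-03, 4.630e-03, 3.472e-03, 4.630e-03]  ψ = [3, 3, 3, 3]  (obs o_1=4)
t=2: δ = [1.608e-04, 1.447e-04, 1.929e-04, 3.858e-04]  ψ = [1, 2, 1, 3]  (obs o_2=0)
t=3: δ = [5.582e-06, 1.072e-05, 1.072e-05, 3.215e-05]  ψ = [0, 3, 3, 3]  (obs o_3=0)
t=4: δ = [4.465e-07, 8.931e-07, 8.931e-07, 2.679e-06]  ψ = [3, 3, 3, 3]  (obs o_4=0)
backtrack: best end state = 3; path = [3, 3, 3, 3, 3]

path = [3, 3, 3, 3, 3]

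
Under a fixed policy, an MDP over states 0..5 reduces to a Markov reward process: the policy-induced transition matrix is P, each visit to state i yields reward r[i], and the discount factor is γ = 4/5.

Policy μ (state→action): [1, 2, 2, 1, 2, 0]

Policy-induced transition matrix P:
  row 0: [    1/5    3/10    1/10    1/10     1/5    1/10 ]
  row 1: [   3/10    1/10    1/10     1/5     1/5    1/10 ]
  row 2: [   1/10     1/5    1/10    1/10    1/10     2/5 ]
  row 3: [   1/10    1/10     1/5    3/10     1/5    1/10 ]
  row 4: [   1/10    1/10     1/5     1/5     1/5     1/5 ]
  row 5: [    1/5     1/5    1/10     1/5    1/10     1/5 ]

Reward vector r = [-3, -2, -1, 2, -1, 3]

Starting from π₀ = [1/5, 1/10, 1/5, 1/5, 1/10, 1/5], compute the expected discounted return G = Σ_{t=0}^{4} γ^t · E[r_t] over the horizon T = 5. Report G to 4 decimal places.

t=0: π = [0.2000, 0.1000, 0.2000, 0.2000, 0.1000, 0.2000], E[r] = -0.1000, γ^t·E[r] = -0.100000, running G = -0.100000
t=1: π = [0.1600, 0.1800, 0.1300, 0.1800, 0.1600, 0.1900], E[r] = -0.2000, γ^t·E[r] = -0.160000, running G = -0.260000
t=2: π = [0.1710, 0.1640, 0.1340, 0.1890, 0.1680, 0.1740], E[r] = -0.2430, γ^t·E[r] = -0.155520, running G = -0.415520
t=3: π = [0.1673, 0.1650, 0.1357, 0.1884, 0.1692, 0.1744], E[r] = -0.2368, γ^t·E[r] = -0.121242, running G = -0.536762
t=4: π = [0.1672, 0.1645, 0.1358, 0.1885, 0.1690, 0.1751], E[r] = -0.2329, γ^t·E[r] = -0.095400, running G = -0.632162

G = -0.6322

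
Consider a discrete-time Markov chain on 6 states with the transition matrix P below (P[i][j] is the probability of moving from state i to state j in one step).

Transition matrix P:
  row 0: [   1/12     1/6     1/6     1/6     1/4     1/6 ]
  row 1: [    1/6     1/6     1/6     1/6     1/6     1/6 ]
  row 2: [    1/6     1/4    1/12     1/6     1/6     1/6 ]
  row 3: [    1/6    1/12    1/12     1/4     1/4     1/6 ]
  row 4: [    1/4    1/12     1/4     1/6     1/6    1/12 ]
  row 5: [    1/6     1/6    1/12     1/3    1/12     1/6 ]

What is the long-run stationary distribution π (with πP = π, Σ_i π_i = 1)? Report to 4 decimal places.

π = [0.1681, 0.1455, 0.1404, 0.2093, 0.1855, 0.1512]

Balance equations π_j = Σ_i π_i·P[i][j]:
  π_0 = 1/12·π_0 + 1/6·π_1 + 1/6·π_2 + 1/6·π_3 + 1/4·π_4 + 1/6·π_5
  π_1 = 1/6·π_0 + 1/6·π_1 + 1/4·π_2 + 1/12·π_3 + 1/12·π_4 + 1/6·π_5
  π_2 = 1/6·π_0 + 1/6·π_1 + 1/12·π_2 + 1/12·π_3 + 1/4·π_4 + 1/12·π_5
  π_3 = 1/6·π_0 + 1/6·π_1 + 1/6·π_2 + 1/4·π_3 + 1/6·π_4 + 1/3·π_5
  π_4 = 1/4·π_0 + 1/6·π_1 + 1/6·π_2 + 1/4·π_3 + 1/6·π_4 + 1/12·π_5
  normalize: π_0 + π_1 + π_2 + π_3 + π_4 + π_5 = 1
Solving the linear system gives exactly π = [1140/6781, 12823/88153, 37126/264459, 4258/20343, 1258/6781, 3076/20343].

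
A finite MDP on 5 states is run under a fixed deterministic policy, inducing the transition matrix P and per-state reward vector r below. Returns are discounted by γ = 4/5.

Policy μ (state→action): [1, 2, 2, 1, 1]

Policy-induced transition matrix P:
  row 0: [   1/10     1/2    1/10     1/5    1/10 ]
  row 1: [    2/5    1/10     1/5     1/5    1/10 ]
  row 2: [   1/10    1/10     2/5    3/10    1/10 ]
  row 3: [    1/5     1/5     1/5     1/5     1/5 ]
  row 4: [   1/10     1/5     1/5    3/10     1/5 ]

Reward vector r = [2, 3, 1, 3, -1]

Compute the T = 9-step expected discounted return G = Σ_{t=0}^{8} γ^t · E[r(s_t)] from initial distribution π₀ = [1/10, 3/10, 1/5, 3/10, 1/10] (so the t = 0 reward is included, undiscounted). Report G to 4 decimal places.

G = 8.0943

t=0: π = [0.1000, 0.3000, 0.2000, 0.3000, 0.1000], E[r] = 2.1000, γ^t·E[r] = 2.100000, running G = 2.100000
t=1: π = [0.2200, 0.1800, 0.2300, 0.2300, 0.1400], E[r] = 1.7600, γ^t·E[r] = 1.408000, running G = 3.508000
t=2: π = [0.1770, 0.2250, 0.2240, 0.2370, 0.1370], E[r] = 1.8270, γ^t·E[r] = 1.169280, running G = 4.677280
t=3: π = [0.1912, 0.2082, 0.2271, 0.2361, 0.1374], E[r] = 1.8050, γ^t·E[r] = 0.924160, running G = 5.601440
t=4: π = [0.1861, 0.2138, 0.2263, 0.2365, 0.1374], E[r] = 1.8119, γ^t·E[r] = 0.742167, running G = 6.343607
t=5: π = [0.1878, 0.2118, 0.2267, 0.2364, 0.1374], E[r] = 1.8094, γ^t·E[r] = 0.592898, running G = 6.936504
t=6: π = [0.1872, 0.2125, 0.2266, 0.2364, 0.1374], E[r] = 1.8102, γ^t·E[r] = 0.474538, running G = 7.411043
t=7: π = [0.1874, 0.2122, 0.2266, 0.2364, 0.1374], E[r] = 1.8099, γ^t·E[r] = 0.379567, running G = 7.790610
t=8: π = [0.1873, 0.2123, 0.2266, 0.2364, 0.1374], E[r] = 1.8100, γ^t·E[r] = 0.303671, running G = 8.094280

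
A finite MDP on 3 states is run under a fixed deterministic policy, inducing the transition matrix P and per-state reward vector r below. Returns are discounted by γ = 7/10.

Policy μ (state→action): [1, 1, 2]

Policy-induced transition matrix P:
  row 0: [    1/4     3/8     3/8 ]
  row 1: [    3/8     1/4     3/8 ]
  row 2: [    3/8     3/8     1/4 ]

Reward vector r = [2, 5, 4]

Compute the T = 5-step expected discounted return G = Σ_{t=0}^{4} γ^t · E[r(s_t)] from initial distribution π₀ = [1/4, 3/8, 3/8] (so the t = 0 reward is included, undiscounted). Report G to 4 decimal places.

G = 10.3596

t=0: π = [0.2500, 0.3750, 0.3750], E[r] = 3.8750, γ^t·E[r] = 3.875000, running G = 3.875000
t=1: π = [0.3438, 0.3281, 0.3281], E[r] = 3.6406, γ^t·E[r] = 2.548438, running G = 6.423438
t=2: π = [0.3320, 0.3340, 0.3340], E[r] = 3.6699, γ^t·E[r] = 1.798262, running G = 8.221699
t=3: π = [0.3335, 0.3333, 0.3333], E[r] = 3.6663, γ^t·E[r] = 1.257527, running G = 9.479226
t=4: π = [0.3333, 0.3333, 0.3333], E[r] = 3.6667, γ^t·E[r] = 0.880379, running G = 10.359605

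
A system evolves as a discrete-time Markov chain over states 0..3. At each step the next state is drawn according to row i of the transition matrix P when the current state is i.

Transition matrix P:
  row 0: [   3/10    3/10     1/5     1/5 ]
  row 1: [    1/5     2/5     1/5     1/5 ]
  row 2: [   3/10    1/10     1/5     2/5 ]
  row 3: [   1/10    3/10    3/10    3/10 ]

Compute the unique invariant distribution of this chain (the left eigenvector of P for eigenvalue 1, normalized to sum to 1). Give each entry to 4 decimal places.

π = [0.2172, 0.2828, 0.2273, 0.2727]

Balance equations π_j = Σ_i π_i·P[i][j]:
  π_0 = 3/10·π_0 + 1/5·π_1 + 3/10·π_2 + 1/10·π_3
  π_1 = 3/10·π_0 + 2/5·π_1 + 1/10·π_2 + 3/10·π_3
  π_2 = 1/5·π_0 + 1/5·π_1 + 1/5·π_2 + 3/10·π_3
  normalize: π_0 + π_1 + π_2 + π_3 = 1
Solving the linear system gives exactly π = [43/198, 28/99, 5/22, 3/11].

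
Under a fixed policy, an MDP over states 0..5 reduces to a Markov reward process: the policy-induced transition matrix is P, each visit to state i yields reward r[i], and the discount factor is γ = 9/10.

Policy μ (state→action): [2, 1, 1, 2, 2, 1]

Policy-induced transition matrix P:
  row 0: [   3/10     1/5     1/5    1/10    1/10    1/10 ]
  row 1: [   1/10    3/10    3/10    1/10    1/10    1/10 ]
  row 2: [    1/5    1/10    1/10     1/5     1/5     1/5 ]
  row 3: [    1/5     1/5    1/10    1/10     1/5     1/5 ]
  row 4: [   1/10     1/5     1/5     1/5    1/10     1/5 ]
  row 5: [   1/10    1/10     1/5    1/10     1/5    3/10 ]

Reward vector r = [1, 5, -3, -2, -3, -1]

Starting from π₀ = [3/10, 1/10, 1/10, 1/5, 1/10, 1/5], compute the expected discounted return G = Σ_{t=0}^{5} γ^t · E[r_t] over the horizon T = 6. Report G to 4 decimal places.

G = -1.7609

t=0: π = [0.3000, 0.1000, 0.1000, 0.2000, 0.1000, 0.2000], E[r] = -0.4000, γ^t·E[r] = -0.400000, running G = -0.400000
t=1: π = [0.1900, 0.1800, 0.1800, 0.1200, 0.1500, 0.1800], E[r] = -0.3200, γ^t·E[r] = -0.288000, running G = -0.688000
t=2: π = [0.1680, 0.1820, 0.1880, 0.1330, 0.1480, 0.1810], E[r] = -0.3770, γ^t·E[r] = -0.305370, running G = -0.993370
t=3: π = [0.1657, 0.1813, 0.1861, 0.1336, 0.1502, 0.1831], E[r] = -0.3870, γ^t·E[r] = -0.282123, running G = -1.275493
t=4: π = [0.1651, 0.1812, 0.1862, 0.1336, 0.1503, 0.1836], E[r] = -0.3890, γ^t·E[r] = -0.255243, running G = -1.530736
t=5: π = [0.1650, 0.1811, 0.1861, 0.1336, 0.1503, 0.1837], E[r] = -0.3897, γ^t·E[r] = -0.230139, running G = -1.760874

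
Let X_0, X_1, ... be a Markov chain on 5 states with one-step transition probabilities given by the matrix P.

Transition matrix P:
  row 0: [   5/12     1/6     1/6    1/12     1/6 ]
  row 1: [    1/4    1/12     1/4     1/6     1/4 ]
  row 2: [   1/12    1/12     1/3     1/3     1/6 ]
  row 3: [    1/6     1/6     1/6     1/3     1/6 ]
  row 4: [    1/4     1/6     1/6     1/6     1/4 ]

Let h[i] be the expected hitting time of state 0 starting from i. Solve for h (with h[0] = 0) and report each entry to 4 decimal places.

h = [0.0000, 5.2372, 6.2752, 5.6658, 5.1507]

First-step conditioning: h[0] = 0; for i ≠ 0, h[i] = 1 + Σ_k P[i][k]·h[k].
  h[1] = 1 + 1/12·h[1] + 1/4·h[2] + 1/6·h[3] + 1/4·h[4]
  h[2] = 1 + 1/12·h[1] + 1/3·h[2] + 1/3·h[3] + 1/6·h[4]
  h[3] = 1 + 1/6·h[1] + 1/6·h[2] + 1/3·h[3] + 1/6·h[4]
  h[4] = 1 + 1/6·h[1] + 1/6·h[2] + 1/6·h[3] + 1/4·h[4]
Solving the 4×4 linear system over states ≠ 0 gives exactly h = [0, 3996/763, 684/109, 4323/763, 3930/763] (h[0] = 0 is the target).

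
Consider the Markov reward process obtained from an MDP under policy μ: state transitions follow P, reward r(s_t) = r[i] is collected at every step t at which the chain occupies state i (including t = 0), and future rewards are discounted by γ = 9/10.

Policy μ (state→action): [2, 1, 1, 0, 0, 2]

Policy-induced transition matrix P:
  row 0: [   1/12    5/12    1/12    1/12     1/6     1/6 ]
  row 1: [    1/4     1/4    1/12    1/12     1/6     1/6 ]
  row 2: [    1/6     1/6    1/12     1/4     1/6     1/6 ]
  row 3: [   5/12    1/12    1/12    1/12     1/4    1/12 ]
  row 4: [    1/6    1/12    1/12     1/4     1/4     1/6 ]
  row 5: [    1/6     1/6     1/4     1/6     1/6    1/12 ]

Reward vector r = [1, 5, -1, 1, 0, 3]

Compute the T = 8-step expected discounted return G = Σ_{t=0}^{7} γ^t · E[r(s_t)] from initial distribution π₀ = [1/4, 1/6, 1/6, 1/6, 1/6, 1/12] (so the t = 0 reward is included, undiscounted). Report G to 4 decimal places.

G = 9.3785

t=0: π = [0.2500, 0.1667, 0.1667, 0.1667, 0.1667, 0.0833], E[r] = 1.3333, γ^t·E[r] = 1.333333, running G = 1.333333
t=1: π = [0.2014, 0.2153, 0.0972, 0.1458, 0.1944, 0.1458], E[r] = 1.7639, γ^t·E[r] = 1.587500, running G = 2.920833
t=2: π = [0.2043, 0.2066, 0.1076, 0.1441, 0.1950, 0.1424], E[r] = 1.7008, γ^t·E[r] = 1.377656, running G = 4.298490
t=3: π = [0.2029, 0.2067, 0.1071, 0.1456, 0.1949, 0.1428], E[r] = 1.7033, γ^t·E[r] = 1.241719, running G = 5.540208
t=4: π = [0.2034, 0.2062, 0.1071, 0.1456, 0.1950, 0.1426], E[r] = 1.7009, γ^t·E[r] = 1.115944, running G = 6.656152
t=5: π = [0.2033, 0.2063, 0.1071, 0.1456, 0.1951, 0.1427], E[r] = 1.7013, γ^t·E[r] = 1.004605, running G = 7.660757
t=6: π = [0.2033, 0.2063, 0.1071, 0.1456, 0.1951, 0.1426], E[r] = 1.7012, γ^t·E[r] = 0.904095, running G = 8.564852
t=7: π = [0.2033, 0.2063, 0.1071, 0.1456, 0.1951, 0.1426], E[r] = 1.7012, γ^t·E[r] = 0.813693, running G = 9.378544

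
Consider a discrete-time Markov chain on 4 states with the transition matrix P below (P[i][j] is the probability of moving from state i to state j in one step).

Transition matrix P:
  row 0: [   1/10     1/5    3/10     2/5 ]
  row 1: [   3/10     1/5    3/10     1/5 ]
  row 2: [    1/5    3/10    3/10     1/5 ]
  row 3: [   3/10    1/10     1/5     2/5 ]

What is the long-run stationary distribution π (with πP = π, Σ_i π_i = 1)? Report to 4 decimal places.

Balance equations π_j = Σ_i π_i·P[i][j]:
  π_0 = 1/10·π_0 + 3/10·π_1 + 1/5·π_2 + 3/10·π_3
  π_1 = 1/5·π_0 + 1/5·π_1 + 3/10·π_2 + 1/10·π_3
  π_2 = 3/10·π_0 + 3/10·π_1 + 3/10·π_2 + 1/5·π_3
  normalize: π_0 + π_1 + π_2 + π_3 = 1
Solving the linear system gives exactly π = [109/479, 94/479, 129/479, 147/479].

π = [0.2276, 0.1962, 0.2693, 0.3069]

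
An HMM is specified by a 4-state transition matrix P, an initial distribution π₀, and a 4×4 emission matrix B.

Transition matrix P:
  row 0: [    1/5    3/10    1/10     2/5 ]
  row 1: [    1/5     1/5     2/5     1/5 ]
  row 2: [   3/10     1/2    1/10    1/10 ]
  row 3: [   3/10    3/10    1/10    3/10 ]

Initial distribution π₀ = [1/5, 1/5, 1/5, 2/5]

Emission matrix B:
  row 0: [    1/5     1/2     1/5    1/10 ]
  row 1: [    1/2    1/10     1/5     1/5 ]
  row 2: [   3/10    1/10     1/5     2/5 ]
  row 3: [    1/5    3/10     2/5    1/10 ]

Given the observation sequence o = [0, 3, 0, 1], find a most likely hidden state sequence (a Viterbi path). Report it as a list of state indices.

path = [1, 2, 1, 0]

t=0: δ = [4.000e-02, 1.000e-01, 6.000e-02, 8.000e-02]  (obs o_0=0)
t=1: δ = [2.400e-03, 6.000e-03, 1.600e-02, 2.400e-03]  ψ = [3, 2, 1, 3]  (obs o_1=3)
t=2: δ = [9.600e-04, 4.000e-03, 7.200e-04, 3.200e-04]  ψ = [2, 2, 1, 2]  (obs o_2=0)
t=3: δ = [4.000e-04, 8.000e-05, 1.600e-04, 2.400e-04]  ψ = [1, 1, 1, 1]  (obs o_3=1)
backtrack: best end state = 0; path = [1, 2, 1, 0]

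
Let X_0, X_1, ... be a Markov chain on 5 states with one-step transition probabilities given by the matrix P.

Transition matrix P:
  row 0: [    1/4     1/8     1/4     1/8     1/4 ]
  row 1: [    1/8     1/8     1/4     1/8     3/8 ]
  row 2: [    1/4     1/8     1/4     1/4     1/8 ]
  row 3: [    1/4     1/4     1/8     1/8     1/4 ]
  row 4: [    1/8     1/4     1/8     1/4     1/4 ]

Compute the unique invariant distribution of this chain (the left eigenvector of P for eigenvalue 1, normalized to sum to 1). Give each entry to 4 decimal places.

Balance equations π_j = Σ_i π_i·P[i][j]:
  π_0 = 1/4·π_0 + 1/8·π_1 + 1/4·π_2 + 1/4·π_3 + 1/8·π_4
  π_1 = 1/8·π_0 + 1/8·π_1 + 1/8·π_2 + 1/4·π_3 + 1/4·π_4
  π_2 = 1/4·π_0 + 1/4·π_1 + 1/4·π_2 + 1/8·π_3 + 1/8·π_4
  π_3 = 1/8·π_0 + 1/8·π_1 + 1/4·π_2 + 1/8·π_3 + 1/4·π_4
  normalize: π_0 + π_1 + π_2 + π_3 + π_4 = 1
Solving the linear system gives exactly π = [395/2008, 717/4016, 789/4016, 725/4016, 995/4016].

π = [0.1967, 0.1785, 0.1965, 0.1805, 0.2478]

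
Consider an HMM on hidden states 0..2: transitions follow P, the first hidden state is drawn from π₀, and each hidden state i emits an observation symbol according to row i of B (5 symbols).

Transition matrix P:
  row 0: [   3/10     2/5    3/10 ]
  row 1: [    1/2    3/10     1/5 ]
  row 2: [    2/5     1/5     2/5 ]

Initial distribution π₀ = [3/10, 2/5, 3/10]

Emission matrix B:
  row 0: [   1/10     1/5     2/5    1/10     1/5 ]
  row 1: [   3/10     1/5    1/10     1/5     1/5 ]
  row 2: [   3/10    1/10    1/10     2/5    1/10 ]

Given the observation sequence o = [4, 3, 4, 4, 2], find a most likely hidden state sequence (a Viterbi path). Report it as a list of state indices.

path = [0, 2, 0, 1, 0]

t=0: δ = [6.000e-02, 8.000e-02, 3.000e-02]  (obs o_0=4)
t=1: δ = [4.000e-03, 4.800e-03, 7.200e-03]  ψ = [1, 0, 0]  (obs o_1=3)
t=2: δ = [5.760e-04, 3.200e-04, 2.880e-04]  ψ = [2, 0, 2]  (obs o_2=4)
t=3: δ = [3.456e-05, 4.608e-05, 1.728e-05]  ψ = [0, 0, 0]  (obs o_3=4)
t=4: δ = [9.216e-06, 1.382e-06, 1.037e-06]  ψ = [1, 0, 0]  (obs o_4=2)
backtrack: best end state = 0; path = [0, 2, 0, 1, 0]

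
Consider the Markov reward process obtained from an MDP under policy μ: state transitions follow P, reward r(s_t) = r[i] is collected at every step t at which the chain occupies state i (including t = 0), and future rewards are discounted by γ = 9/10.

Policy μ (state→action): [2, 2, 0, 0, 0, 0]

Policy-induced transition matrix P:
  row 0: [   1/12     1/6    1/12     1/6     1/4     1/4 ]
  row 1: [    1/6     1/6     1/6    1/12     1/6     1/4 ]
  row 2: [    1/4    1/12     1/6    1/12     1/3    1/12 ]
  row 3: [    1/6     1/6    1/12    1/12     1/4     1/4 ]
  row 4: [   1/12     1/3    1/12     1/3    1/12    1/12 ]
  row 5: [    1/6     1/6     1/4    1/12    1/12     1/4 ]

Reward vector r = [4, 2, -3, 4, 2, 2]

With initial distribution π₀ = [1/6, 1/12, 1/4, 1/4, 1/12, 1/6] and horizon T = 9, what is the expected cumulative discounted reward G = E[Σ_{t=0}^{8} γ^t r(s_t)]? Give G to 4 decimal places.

t=0: π = [0.1667, 0.0833, 0.2500, 0.2500, 0.0833, 0.1667], E[r] = 1.5833, γ^t·E[r] = 1.583333, running G = 1.583333
t=1: π = [0.1667, 0.1597, 0.1389, 0.1181, 0.2222, 0.1944], E[r] = 1.8750, γ^t·E[r] = 1.687500, running G = 3.270833
t=2: π = [0.1458, 0.1921, 0.1406, 0.1528, 0.1788, 0.1898], E[r] = 1.8941, γ^t·E[r] = 1.534219, running G = 4.805052
t=3: π = [0.1513, 0.1848, 0.1427, 0.1402, 0.1843, 0.1968], E[r] = 1.8696, γ^t·E[r] = 1.362902, running G = 6.167954
t=4: π = [0.1506, 0.1855, 0.1434, 0.1420, 0.1830, 0.1955], E[r] = 1.8681, γ^t·E[r] = 1.225684, running G = 7.393638
t=5: π = [0.1508, 0.1852, 0.1433, 0.1416, 0.1834, 0.1956], E[r] = 1.8683, γ^t·E[r] = 1.103194, running G = 8.496833
t=6: π = [0.1508, 0.1853, 0.1433, 0.1418, 0.1833, 0.1955], E[r] = 1.8685, γ^t·E[r] = 0.992980, running G = 9.489813
t=7: π = [0.1508, 0.1853, 0.1433, 0.1417, 0.1834, 0.1956], E[r] = 1.8685, γ^t·E[r] = 0.893679, running G = 10.383492
t=8: π = [0.1508, 0.1853, 0.1433, 0.1417, 0.1834, 0.1956], E[r] = 1.8685, γ^t·E[r] = 0.804310, running G = 11.187803

G = 11.1878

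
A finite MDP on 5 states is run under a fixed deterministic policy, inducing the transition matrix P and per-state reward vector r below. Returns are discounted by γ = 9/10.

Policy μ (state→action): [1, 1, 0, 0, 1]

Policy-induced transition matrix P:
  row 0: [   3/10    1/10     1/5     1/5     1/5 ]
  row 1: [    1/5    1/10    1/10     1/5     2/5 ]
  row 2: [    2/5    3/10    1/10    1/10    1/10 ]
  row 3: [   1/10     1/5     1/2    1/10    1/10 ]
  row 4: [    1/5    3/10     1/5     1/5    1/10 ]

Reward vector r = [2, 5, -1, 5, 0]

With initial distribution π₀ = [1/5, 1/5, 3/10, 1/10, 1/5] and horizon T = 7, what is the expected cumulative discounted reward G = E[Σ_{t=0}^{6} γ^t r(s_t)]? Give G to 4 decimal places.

t=0: π = [0.2000, 0.2000, 0.3000, 0.1000, 0.2000], E[r] = 1.6000, γ^t·E[r] = 1.600000, running G = 1.600000
t=1: π = [0.2700, 0.2100, 0.1800, 0.1600, 0.1800], E[r] = 2.2100, γ^t·E[r] = 1.989000, running G = 3.589000
t=2: π = [0.2470, 0.1880, 0.2090, 0.1660, 0.1900], E[r] = 2.0550, γ^t·E[r] = 1.664550, running G = 5.253550
t=3: π = [0.2499, 0.1964, 0.2101, 0.1625, 0.1811], E[r] = 2.0842, γ^t·E[r] = 1.519382, running G = 6.772932
t=4: π = [0.2508, 0.1945, 0.2081, 0.1627, 0.1839], E[r] = 2.0796, γ^t·E[r] = 1.364406, running G = 8.137338
t=5: π = [0.2504, 0.1947, 0.2086, 0.1629, 0.1834], E[r] = 2.0802, γ^t·E[r] = 1.228362, running G = 9.365699
t=6: π = [0.2505, 0.1947, 0.2086, 0.1629, 0.1834], E[r] = 2.0801, γ^t·E[r] = 1.105440, running G = 10.471139

G = 10.4711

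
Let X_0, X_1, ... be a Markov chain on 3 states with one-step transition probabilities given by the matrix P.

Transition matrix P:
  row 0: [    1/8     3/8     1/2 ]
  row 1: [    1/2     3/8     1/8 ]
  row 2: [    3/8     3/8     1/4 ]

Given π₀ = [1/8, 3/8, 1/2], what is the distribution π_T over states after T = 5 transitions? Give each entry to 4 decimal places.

t=0: π = [0.1250, 0.3750, 0.5000]
t=1: π = [0.3906, 0.3750, 0.2344]
t=2: π = [0.3242, 0.3750, 0.3008]
t=3: π = [0.3408, 0.3750, 0.2842]
t=4: π = [0.3367, 0.3750, 0.2883]
t=5: π = [0.3377, 0.3750, 0.2873]

π = [0.3377, 0.3750, 0.2873]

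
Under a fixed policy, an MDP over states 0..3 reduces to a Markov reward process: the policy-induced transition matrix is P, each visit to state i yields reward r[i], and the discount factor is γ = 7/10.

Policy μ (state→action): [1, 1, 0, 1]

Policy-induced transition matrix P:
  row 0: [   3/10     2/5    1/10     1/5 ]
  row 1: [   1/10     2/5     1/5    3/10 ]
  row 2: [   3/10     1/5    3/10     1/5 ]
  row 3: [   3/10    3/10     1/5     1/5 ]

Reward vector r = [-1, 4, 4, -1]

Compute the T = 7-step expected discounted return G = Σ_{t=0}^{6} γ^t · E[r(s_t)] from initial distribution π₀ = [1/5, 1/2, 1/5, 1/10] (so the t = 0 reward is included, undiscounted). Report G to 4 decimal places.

t=0: π = [0.2000, 0.5000, 0.2000, 0.1000], E[r] = 2.5000, γ^t·E[r] = 2.500000, running G = 2.500000
t=1: π = [0.2000, 0.3500, 0.2000, 0.2500], E[r] = 1.7500, γ^t·E[r] = 1.225000, running G = 3.725000
t=2: π = [0.2300, 0.3350, 0.2000, 0.2350], E[r] = 1.6750, γ^t·E[r] = 0.820750, running G = 4.545750
t=3: π = [0.2330, 0.3365, 0.1970, 0.2335], E[r] = 1.6675, γ^t·E[r] = 0.571953, running G = 5.117703
t=4: π = [0.2327, 0.3373, 0.1964, 0.2337], E[r] = 1.6683, γ^t·E[r] = 0.400547, running G = 5.518249
t=5: π = [0.2326, 0.3374, 0.1964, 0.2337], E[r] = 1.6686, γ^t·E[r] = 0.280446, running G = 5.798695
t=6: π = [0.2325, 0.3374, 0.1964, 0.2337], E[r] = 1.6687, γ^t·E[r] = 0.196318, running G = 5.995013

G = 5.9950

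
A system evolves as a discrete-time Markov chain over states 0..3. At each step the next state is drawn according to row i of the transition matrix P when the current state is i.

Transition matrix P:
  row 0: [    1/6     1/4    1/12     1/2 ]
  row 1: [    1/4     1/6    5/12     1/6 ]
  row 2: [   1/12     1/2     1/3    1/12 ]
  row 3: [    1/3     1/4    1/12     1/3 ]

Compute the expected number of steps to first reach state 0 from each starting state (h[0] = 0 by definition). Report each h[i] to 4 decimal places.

h = [0.0000, 4.8000, 5.6000, 4.0000]

First-step conditioning: h[0] = 0; for i ≠ 0, h[i] = 1 + Σ_k P[i][k]·h[k].
  h[1] = 1 + 1/6·h[1] + 5/12·h[2] + 1/6·h[3]
  h[2] = 1 + 1/2·h[1] + 1/3·h[2] + 1/12·h[3]
  h[3] = 1 + 1/4·h[1] + 1/12·h[2] + 1/3·h[3]
Solving the 3×3 linear system over states ≠ 0 gives exactly h = [0, 24/5, 28/5, 4] (h[0] = 0 is the target).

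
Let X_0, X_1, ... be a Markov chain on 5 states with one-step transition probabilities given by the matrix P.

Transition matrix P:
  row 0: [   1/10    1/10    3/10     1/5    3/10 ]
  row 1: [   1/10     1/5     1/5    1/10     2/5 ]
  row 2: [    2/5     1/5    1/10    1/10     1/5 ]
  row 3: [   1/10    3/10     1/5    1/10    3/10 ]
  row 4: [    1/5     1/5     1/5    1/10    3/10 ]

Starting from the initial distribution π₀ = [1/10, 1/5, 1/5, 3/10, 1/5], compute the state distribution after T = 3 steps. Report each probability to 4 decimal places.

π = [0.1900, 0.1931, 0.1988, 0.1187, 0.2994]

t=0: π = [0.1000, 0.2000, 0.2000, 0.3000, 0.2000]
t=1: π = [0.1800, 0.2200, 0.1900, 0.1100, 0.3000]
t=2: π = [0.1870, 0.1930, 0.1990, 0.1180, 0.3030]
t=3: π = [0.1900, 0.1931, 0.1988, 0.1187, 0.2994]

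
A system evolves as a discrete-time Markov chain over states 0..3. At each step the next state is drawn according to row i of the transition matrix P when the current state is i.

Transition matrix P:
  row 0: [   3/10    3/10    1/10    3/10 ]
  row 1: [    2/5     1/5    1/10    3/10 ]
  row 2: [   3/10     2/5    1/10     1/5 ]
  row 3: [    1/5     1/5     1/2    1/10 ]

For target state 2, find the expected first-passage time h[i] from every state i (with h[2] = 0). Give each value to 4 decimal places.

First-step conditioning: h[2] = 0; for i ≠ 2, h[i] = 1 + Σ_k P[i][k]·h[k].
  h[0] = 1 + 3/10·h[0] + 3/10·h[1] + 3/10·h[3]
  h[1] = 1 + 2/5·h[0] + 1/5·h[1] + 3/10·h[3]
  h[3] = 1 + 1/5·h[0] + 1/5·h[1] + 1/10·h[3]
Solving the 3×3 linear system over states ≠ 2 gives exactly h = [5, 5, 0, 10/3] (h[2] = 0 is the target).

h = [5.0000, 5.0000, 0.0000, 3.3333]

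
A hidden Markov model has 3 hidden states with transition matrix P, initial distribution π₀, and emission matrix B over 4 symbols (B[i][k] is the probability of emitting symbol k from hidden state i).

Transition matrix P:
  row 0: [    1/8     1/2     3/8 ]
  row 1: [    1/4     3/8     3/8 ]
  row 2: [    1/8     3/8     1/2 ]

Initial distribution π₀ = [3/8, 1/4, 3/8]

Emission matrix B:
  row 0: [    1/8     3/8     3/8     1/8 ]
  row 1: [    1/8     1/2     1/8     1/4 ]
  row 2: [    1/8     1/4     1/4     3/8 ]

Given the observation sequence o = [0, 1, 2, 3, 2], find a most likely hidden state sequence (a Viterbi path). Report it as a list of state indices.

path = [0, 1, 2, 2, 2]

t=0: δ = [4.688e-02, 3.125e-02, 4.688e-02]  (obs o_0=0)
t=1: δ = [2.930e-03, 1.172e-02, 5.859e-03]  ψ = [1, 0, 2]  (obs o_1=1)
t=2: δ = [1.099e-03, 5.493e-04, 1.099e-03]  ψ = [1, 1, 1]  (obs o_2=2)
t=3: δ = [1.717e-05, 1.373e-04, 2.060e-04]  ψ = [0, 0, 2]  (obs o_3=3)
t=4: δ = [1.287e-05, 9.656e-06, 2.575e-05]  ψ = [1, 2, 2]  (obs o_4=2)
backtrack: best end state = 2; path = [0, 1, 2, 2, 2]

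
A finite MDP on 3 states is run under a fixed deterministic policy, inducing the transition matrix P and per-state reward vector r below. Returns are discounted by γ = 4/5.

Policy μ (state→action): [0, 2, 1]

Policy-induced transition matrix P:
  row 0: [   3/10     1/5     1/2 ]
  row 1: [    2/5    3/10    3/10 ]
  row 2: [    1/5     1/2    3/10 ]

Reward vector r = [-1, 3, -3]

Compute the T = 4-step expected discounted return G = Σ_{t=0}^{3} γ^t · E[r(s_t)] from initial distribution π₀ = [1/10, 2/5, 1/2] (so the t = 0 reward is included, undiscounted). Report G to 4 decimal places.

G = -0.8886

t=0: π = [0.1000, 0.4000, 0.5000], E[r] = -0.4000, γ^t·E[r] = -0.400000, running G = -0.400000
t=1: π = [0.2900, 0.3900, 0.3200], E[r] = -0.0800, γ^t·E[r] = -0.064000, running G = -0.464000
t=2: π = [0.3070, 0.3350, 0.3580], E[r] = -0.3760, γ^t·E[r] = -0.240640, running G = -0.704640
t=3: π = [0.2977, 0.3409, 0.3614], E[r] = -0.3592, γ^t·E[r] = -0.183910, running G = -0.888550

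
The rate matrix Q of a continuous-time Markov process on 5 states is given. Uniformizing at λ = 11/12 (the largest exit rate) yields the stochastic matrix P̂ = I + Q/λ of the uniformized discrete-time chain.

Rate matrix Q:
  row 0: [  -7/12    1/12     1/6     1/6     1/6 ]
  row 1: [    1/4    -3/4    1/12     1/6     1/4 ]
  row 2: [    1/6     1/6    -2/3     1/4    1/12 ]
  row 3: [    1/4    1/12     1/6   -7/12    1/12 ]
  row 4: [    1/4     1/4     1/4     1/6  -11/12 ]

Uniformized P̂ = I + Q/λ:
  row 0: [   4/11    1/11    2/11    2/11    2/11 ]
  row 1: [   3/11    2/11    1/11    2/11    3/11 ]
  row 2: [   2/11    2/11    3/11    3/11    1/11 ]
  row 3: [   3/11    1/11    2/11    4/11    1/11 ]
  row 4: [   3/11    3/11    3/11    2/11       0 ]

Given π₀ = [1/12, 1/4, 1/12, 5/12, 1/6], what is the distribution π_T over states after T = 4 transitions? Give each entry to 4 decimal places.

π = [0.2802, 0.1460, 0.1985, 0.2443, 0.1310]

t=0: π = [0.0833, 0.2500, 0.0833, 0.4167, 0.1667]
t=1: π = [0.2727, 0.1515, 0.1818, 0.2652, 0.1288]
t=2: π = [0.2810, 0.1446, 0.1963, 0.2466, 0.1315]
t=3: π = [0.2804, 0.1458, 0.1985, 0.2445, 0.1308]
t=4: π = [0.2802, 0.1460, 0.1985, 0.2443, 0.1310]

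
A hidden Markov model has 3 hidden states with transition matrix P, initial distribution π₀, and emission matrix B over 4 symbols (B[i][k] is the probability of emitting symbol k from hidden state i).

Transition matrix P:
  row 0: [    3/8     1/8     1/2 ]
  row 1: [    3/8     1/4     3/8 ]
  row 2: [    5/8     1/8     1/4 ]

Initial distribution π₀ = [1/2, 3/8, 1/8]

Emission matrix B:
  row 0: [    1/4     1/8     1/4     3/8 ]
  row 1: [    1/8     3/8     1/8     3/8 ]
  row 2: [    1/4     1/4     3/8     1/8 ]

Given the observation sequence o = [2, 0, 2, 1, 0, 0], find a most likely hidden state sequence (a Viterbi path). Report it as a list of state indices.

t=0: δ = [1.250e-01, 4.688e-02, 4.688e-02]  (obs o_0=2)
t=1: δ = [1.172e-02, 1.953e-03, 1.562e-02]  ψ = [0, 0, 0]  (obs o_1=0)
t=2: δ = [2.441e-03, 2.441e-04, 2.197e-03]  ψ = [2, 2, 0]  (obs o_2=2)
t=3: δ = [1.717e-04, 1.144e-04, 3.052e-04]  ψ = [2, 0, 0]  (obs o_3=1)
t=4: δ = [4.768e-05, 4.768e-06, 2.146e-05]  ψ = [2, 2, 0]  (obs o_4=0)
t=5: δ = [4.470e-06, 7.451e-07, 5.960e-06]  ψ = [0, 0, 0]  (obs o_5=0)
backtrack: best end state = 2; path = [0, 2, 0, 2, 0, 2]

path = [0, 2, 0, 2, 0, 2]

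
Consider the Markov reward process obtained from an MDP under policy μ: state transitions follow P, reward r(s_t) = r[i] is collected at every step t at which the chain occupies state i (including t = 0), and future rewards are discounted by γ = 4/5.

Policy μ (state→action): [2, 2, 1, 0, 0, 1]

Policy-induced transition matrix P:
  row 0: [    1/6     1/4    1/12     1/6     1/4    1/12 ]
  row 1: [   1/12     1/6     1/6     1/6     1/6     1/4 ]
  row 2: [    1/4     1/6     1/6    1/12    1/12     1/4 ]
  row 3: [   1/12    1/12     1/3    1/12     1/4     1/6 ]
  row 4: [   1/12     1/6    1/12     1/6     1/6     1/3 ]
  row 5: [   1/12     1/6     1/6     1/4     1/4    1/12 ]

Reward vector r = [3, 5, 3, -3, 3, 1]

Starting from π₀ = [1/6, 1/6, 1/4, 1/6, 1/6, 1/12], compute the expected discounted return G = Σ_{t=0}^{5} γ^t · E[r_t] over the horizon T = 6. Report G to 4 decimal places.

G = 7.5938

t=0: π = [0.1667, 0.1667, 0.2500, 0.1667, 0.1667, 0.0833], E[r] = 2.1667, γ^t·E[r] = 2.166667, running G = 2.166667
t=1: π = [0.1389, 0.1667, 0.1667, 0.1389, 0.1806, 0.2083], E[r] = 2.0833, γ^t·E[r] = 1.666667, running G = 3.833333
t=2: π = [0.1227, 0.1667, 0.1632, 0.1586, 0.1933, 0.1956], E[r] = 1.9907, γ^t·E[r] = 1.274074, running G = 5.107407
t=3: π = [0.1208, 0.1637, 0.1668, 0.1562, 0.1928, 0.1998], E[r] = 1.9907, γ^t·E[r] = 1.019259, running G = 6.126667
t=4: π = [0.1212, 0.1637, 0.1666, 0.1564, 0.1925, 0.1996], E[r] = 1.9897, γ^t·E[r] = 0.814993, running G = 6.941659
t=5: π = [0.1212, 0.1637, 0.1666, 0.1564, 0.1926, 0.1995], E[r] = 1.9901, γ^t·E[r] = 0.652103, running G = 7.593763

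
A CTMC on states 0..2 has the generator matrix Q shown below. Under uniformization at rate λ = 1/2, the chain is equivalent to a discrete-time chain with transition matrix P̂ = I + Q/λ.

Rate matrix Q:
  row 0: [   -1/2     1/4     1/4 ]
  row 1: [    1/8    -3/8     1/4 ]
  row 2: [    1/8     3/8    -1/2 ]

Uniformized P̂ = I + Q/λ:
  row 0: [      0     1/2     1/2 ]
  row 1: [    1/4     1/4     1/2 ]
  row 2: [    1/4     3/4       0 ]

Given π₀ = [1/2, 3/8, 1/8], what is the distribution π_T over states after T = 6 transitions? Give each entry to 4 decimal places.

t=0: π = [0.5000, 0.3750, 0.1250]
t=1: π = [0.1250, 0.4375, 0.4375]
t=2: π = [0.2188, 0.5000, 0.2813]
t=3: π = [0.1953, 0.4453, 0.3594]
t=4: π = [0.2012, 0.4785, 0.3203]
t=5: π = [0.1997, 0.4604, 0.3398]
t=6: π = [0.2001, 0.4698, 0.3301]

π = [0.2001, 0.4698, 0.3301]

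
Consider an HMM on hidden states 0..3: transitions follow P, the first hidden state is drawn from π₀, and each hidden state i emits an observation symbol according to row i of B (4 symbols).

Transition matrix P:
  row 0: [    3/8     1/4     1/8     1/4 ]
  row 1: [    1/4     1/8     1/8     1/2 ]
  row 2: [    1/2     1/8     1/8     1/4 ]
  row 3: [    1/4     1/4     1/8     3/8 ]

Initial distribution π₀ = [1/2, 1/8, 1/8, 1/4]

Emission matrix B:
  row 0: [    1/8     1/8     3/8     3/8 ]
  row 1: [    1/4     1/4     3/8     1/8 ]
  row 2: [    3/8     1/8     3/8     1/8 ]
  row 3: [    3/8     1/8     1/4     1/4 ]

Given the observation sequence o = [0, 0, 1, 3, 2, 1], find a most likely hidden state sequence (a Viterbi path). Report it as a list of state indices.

path = [3, 3, 1, 0, 0, 1]

t=0: δ = [6.250e-02, 3.125e-02, 4.688e-02, 9.375e-02]  (obs o_0=0)
t=1: δ = [2.930e-03, 5.859e-03, 4.395e-03, 1.318e-02]  ψ = [0, 3, 3, 3]  (obs o_1=0)
t=2: δ = [4.120e-04, 8.240e-04, 2.060e-04, 6.180e-04]  ψ = [3, 3, 3, 3]  (obs o_2=1)
t=3: δ = [7.725e-05, 1.931e-05, 1.287e-05, 1.030e-04]  ψ = [1, 3, 1, 1]  (obs o_3=3)
t=4: δ = [1.086e-05, 9.656e-06, 4.828e-06, 9.656e-06]  ψ = [0, 3, 3, 3]  (obs o_4=2)
t=5: δ = [5.092e-07, 6.789e-07, 1.697e-07, 6.035e-07]  ψ = [0, 0, 0, 1]  (obs o_5=1)
backtrack: best end state = 1; path = [3, 3, 1, 0, 0, 1]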